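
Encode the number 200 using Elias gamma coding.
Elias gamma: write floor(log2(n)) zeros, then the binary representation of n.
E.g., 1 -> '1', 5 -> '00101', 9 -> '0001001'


num_bits = floor(log2(200)) + 1 = 8
leading_zeros = num_bits - 1 = 7
binary(200) = 11001000

Elias gamma(200) = '0000000' + '11001000' = 000000011001000 (15 bits)


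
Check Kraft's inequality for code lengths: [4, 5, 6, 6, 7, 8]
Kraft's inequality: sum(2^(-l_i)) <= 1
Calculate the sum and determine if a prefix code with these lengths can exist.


Sum = 2^(-4) + 2^(-5) + 2^(-6) + 2^(-6) + 2^(-7) + 2^(-8)
    = 0.0625 + 0.03125 + 0.015625 + 0.015625 + 0.0078125 + 0.00390625
    = 35/256 = 0.13671875
Since 0.13671875 <= 1, Kraft's inequality IS satisfied.
A prefix code with these lengths CAN exist.

Kraft sum = 0.13671875. Satisfied.


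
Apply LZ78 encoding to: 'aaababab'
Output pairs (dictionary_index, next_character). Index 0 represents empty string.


LZ78 encoding steps:
Dictionary: {0: ''}
Step 1: w='' (idx 0), next='a' -> output (0, 'a'), add 'a' as idx 1
Step 2: w='a' (idx 1), next='a' -> output (1, 'a'), add 'aa' as idx 2
Step 3: w='' (idx 0), next='b' -> output (0, 'b'), add 'b' as idx 3
Step 4: w='a' (idx 1), next='b' -> output (1, 'b'), add 'ab' as idx 4
Step 5: w='ab' (idx 4), end of input -> output (4, '')


Encoded: [(0, 'a'), (1, 'a'), (0, 'b'), (1, 'b'), (4, '')]


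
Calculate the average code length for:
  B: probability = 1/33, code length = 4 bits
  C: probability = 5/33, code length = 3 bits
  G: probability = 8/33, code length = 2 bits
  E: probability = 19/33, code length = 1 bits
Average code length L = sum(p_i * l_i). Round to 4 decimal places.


Weighted contributions p_i * l_i:
  B: (1/33) * 4 = 4/33
  C: (5/33) * 3 = 15/33
  G: (8/33) * 2 = 16/33
  E: (19/33) * 1 = 19/33
Sum = (4 + 15 + 16 + 19)/33 = 54/33

L = 54/33 = 1.6364 bits/symbol


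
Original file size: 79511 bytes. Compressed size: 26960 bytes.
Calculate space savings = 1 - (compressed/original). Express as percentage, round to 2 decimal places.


ratio = compressed/original = 26960/79511 = 0.339073
savings = 1 - ratio = 1 - 0.339073 = 0.660927
as a percentage: 0.660927 * 100 = 66.09%

Space savings = 1 - 26960/79511 = 66.09%


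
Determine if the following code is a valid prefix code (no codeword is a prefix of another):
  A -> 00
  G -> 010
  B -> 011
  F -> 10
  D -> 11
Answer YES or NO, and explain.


Checking each pair (does one codeword prefix another?):
  A='00' vs G='010': no prefix
  A='00' vs B='011': no prefix
  A='00' vs F='10': no prefix
  A='00' vs D='11': no prefix
  G='010' vs A='00': no prefix
  G='010' vs B='011': no prefix
  G='010' vs F='10': no prefix
  G='010' vs D='11': no prefix
  B='011' vs A='00': no prefix
  B='011' vs G='010': no prefix
  B='011' vs F='10': no prefix
  B='011' vs D='11': no prefix
  F='10' vs A='00': no prefix
  F='10' vs G='010': no prefix
  F='10' vs B='011': no prefix
  F='10' vs D='11': no prefix
  D='11' vs A='00': no prefix
  D='11' vs G='010': no prefix
  D='11' vs B='011': no prefix
  D='11' vs F='10': no prefix
No violation found over all pairs.

YES -- this is a valid prefix code. No codeword is a prefix of any other codeword.


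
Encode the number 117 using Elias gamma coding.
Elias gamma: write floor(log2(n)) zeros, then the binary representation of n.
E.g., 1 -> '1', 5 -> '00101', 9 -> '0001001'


num_bits = floor(log2(117)) + 1 = 7
leading_zeros = num_bits - 1 = 6
binary(117) = 1110101

Elias gamma(117) = '000000' + '1110101' = 0000001110101 (13 bits)


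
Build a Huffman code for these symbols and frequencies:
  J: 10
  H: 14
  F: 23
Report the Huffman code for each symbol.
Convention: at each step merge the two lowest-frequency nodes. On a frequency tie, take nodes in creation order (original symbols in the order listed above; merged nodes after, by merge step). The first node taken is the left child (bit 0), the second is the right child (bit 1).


Huffman tree construction:
Step 1: Merge J(10) + H(14) = 24
Step 2: Merge F(23) + (J+H)(24) = 47
Read each symbol's code off the tree from the root (left child = 0, right child = 1).

Codes:
  J: 10 (length 2)
  H: 11 (length 2)
  F: 0 (length 1)
Average code length: 71/47 = 1.5106 bits/symbol


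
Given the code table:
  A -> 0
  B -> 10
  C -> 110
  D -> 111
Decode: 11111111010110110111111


Decoding:
111 -> D
111 -> D
110 -> C
10 -> B
110 -> C
110 -> C
111 -> D
111 -> D


Result: DDCBCCDD


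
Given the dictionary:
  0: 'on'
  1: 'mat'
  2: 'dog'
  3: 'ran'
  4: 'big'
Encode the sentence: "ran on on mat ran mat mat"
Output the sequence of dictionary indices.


Look up each word in the dictionary:
  'ran' -> 3
  'on' -> 0
  'on' -> 0
  'mat' -> 1
  'ran' -> 3
  'mat' -> 1
  'mat' -> 1

Encoded: [3, 0, 0, 1, 3, 1, 1]


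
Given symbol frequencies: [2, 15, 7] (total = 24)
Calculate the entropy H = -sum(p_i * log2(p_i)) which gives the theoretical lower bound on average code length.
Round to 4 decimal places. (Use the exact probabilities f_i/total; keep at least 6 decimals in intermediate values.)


Per-symbol terms -p_i * log2(p_i) with p_i = f_i/24:
  p = 2/24 = 0.083333: log2(p) = -3.584963, -p*log2(p) = 0.298747
  p = 15/24 = 0.625000: log2(p) = -0.678072, -p*log2(p) = 0.423795
  p = 7/24 = 0.291667: log2(p) = -1.777608, -p*log2(p) = 0.518469
H = 0.298747 + 0.423795 + 0.518469 = 1.241011

H = 1.241 bits/symbol


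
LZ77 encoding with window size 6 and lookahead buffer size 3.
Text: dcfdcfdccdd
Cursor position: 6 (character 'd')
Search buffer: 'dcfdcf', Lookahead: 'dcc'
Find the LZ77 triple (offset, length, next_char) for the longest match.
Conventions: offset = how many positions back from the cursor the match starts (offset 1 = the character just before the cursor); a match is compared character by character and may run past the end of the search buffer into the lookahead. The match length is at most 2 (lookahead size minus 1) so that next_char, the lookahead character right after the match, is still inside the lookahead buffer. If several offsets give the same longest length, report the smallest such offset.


Try each offset into the search buffer:
  offset=1 (pos 5, char 'f'): match length 0
  offset=2 (pos 4, char 'c'): match length 0
  offset=3 (pos 3, char 'd'): match length 2
  offset=4 (pos 2, char 'f'): match length 0
  offset=5 (pos 1, char 'c'): match length 0
  offset=6 (pos 0, char 'd'): match length 2
Longest match has length 2, found at offsets 3, 6; take the smallest, offset 3.
next_char = character at position 6 + 2 = 8 -> 'c'

Best match: offset=3, length=2 (matching 'dc' starting at position 3)
LZ77 triple: (3, 2, 'c')


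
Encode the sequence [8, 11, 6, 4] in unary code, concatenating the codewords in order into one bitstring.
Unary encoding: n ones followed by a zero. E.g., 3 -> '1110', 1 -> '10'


Encode each number as n ones followed by a terminating 0:
  8 -> 111111110 (9 bits)
  11 -> 111111111110 (12 bits)
  6 -> 1111110 (7 bits)
  4 -> 11110 (5 bits)
Total length = 9 + 12 + 7 + 5 = 33 bits.

Unary([8, 11, 6, 4]) = 111111110111111111110111111011110 (33 bits)


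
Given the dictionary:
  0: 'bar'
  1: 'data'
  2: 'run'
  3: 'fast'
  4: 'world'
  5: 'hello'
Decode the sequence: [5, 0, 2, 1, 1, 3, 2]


Look up each index in the dictionary:
  5 -> 'hello'
  0 -> 'bar'
  2 -> 'run'
  1 -> 'data'
  1 -> 'data'
  3 -> 'fast'
  2 -> 'run'

Decoded: "hello bar run data data fast run"


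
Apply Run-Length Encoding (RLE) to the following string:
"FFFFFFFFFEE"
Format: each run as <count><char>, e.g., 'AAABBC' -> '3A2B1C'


Scanning runs left to right:
  i=0: run of 'F' x 9 -> '9F'
  i=9: run of 'E' x 2 -> '2E'

RLE = 9F2E


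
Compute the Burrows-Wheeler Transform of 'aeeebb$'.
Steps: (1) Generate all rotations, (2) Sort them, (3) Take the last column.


Rotations (sorted):
  0: $aeeebb -> last char: b
  1: aeeebb$ -> last char: $
  2: b$aeeeb -> last char: b
  3: bb$aeee -> last char: e
  4: ebb$aee -> last char: e
  5: eebb$ae -> last char: e
  6: eeebb$a -> last char: a


BWT = b$beeea


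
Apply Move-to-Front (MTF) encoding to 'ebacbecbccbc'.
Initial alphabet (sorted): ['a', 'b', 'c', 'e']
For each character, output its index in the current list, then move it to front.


MTF encoding:
'e': index 3 in ['a', 'b', 'c', 'e'] -> ['e', 'a', 'b', 'c']
'b': index 2 in ['e', 'a', 'b', 'c'] -> ['b', 'e', 'a', 'c']
'a': index 2 in ['b', 'e', 'a', 'c'] -> ['a', 'b', 'e', 'c']
'c': index 3 in ['a', 'b', 'e', 'c'] -> ['c', 'a', 'b', 'e']
'b': index 2 in ['c', 'a', 'b', 'e'] -> ['b', 'c', 'a', 'e']
'e': index 3 in ['b', 'c', 'a', 'e'] -> ['e', 'b', 'c', 'a']
'c': index 2 in ['e', 'b', 'c', 'a'] -> ['c', 'e', 'b', 'a']
'b': index 2 in ['c', 'e', 'b', 'a'] -> ['b', 'c', 'e', 'a']
'c': index 1 in ['b', 'c', 'e', 'a'] -> ['c', 'b', 'e', 'a']
'c': index 0 in ['c', 'b', 'e', 'a'] -> ['c', 'b', 'e', 'a']
'b': index 1 in ['c', 'b', 'e', 'a'] -> ['b', 'c', 'e', 'a']
'c': index 1 in ['b', 'c', 'e', 'a'] -> ['c', 'b', 'e', 'a']


Output: [3, 2, 2, 3, 2, 3, 2, 2, 1, 0, 1, 1]


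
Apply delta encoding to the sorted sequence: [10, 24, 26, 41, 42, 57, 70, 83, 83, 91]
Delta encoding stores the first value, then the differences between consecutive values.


First value: 10
Deltas:
  24 - 10 = 14
  26 - 24 = 2
  41 - 26 = 15
  42 - 41 = 1
  57 - 42 = 15
  70 - 57 = 13
  83 - 70 = 13
  83 - 83 = 0
  91 - 83 = 8


Delta encoded: [10, 14, 2, 15, 1, 15, 13, 13, 0, 8]


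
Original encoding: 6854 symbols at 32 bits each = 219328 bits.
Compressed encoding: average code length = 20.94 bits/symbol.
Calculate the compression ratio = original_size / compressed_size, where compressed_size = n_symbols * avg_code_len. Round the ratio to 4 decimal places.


original_size = n_symbols * orig_bits = 6854 * 32 = 219328 bits
compressed_size = n_symbols * avg_code_len = 6854 * 20.94 = 143522.76 bits
ratio = original_size / compressed_size = 219328 / 143522.76 = 1.5282

Compression ratio = 1.5282


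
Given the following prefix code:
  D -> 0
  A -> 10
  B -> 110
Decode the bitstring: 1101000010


Decoding step by step:
Bits 110 -> B
Bits 10 -> A
Bits 0 -> D
Bits 0 -> D
Bits 0 -> D
Bits 10 -> A


Decoded message: BADDDA


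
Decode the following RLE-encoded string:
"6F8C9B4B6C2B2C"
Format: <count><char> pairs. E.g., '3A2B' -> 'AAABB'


Expanding each <count><char> pair:
  6F -> 'FFFFFF'
  8C -> 'CCCCCCCC'
  9B -> 'BBBBBBBBB'
  4B -> 'BBBB'
  6C -> 'CCCCCC'
  2B -> 'BB'
  2C -> 'CC'

Decoded = FFFFFFCCCCCCCCBBBBBBBBBBBBBCCCCCCBBCC


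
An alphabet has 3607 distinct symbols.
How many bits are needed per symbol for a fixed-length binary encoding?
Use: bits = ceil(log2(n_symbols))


log2(3607) = 11.8166
Bracket: 2^11 = 2048 < 3607 <= 2^12 = 4096
So ceil(log2(3607)) = 12

bits = ceil(log2(3607)) = ceil(11.8166) = 12 bits


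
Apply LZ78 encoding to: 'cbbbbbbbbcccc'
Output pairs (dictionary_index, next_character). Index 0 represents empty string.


LZ78 encoding steps:
Dictionary: {0: ''}
Step 1: w='' (idx 0), next='c' -> output (0, 'c'), add 'c' as idx 1
Step 2: w='' (idx 0), next='b' -> output (0, 'b'), add 'b' as idx 2
Step 3: w='b' (idx 2), next='b' -> output (2, 'b'), add 'bb' as idx 3
Step 4: w='bb' (idx 3), next='b' -> output (3, 'b'), add 'bbb' as idx 4
Step 5: w='bb' (idx 3), next='c' -> output (3, 'c'), add 'bbc' as idx 5
Step 6: w='c' (idx 1), next='c' -> output (1, 'c'), add 'cc' as idx 6
Step 7: w='c' (idx 1), end of input -> output (1, '')


Encoded: [(0, 'c'), (0, 'b'), (2, 'b'), (3, 'b'), (3, 'c'), (1, 'c'), (1, '')]


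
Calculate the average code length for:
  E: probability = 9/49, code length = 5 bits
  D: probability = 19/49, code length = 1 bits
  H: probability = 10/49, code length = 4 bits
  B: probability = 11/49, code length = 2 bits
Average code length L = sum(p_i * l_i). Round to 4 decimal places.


Weighted contributions p_i * l_i:
  E: (9/49) * 5 = 45/49
  D: (19/49) * 1 = 19/49
  H: (10/49) * 4 = 40/49
  B: (11/49) * 2 = 22/49
Sum = (45 + 19 + 40 + 22)/49 = 126/49

L = 126/49 = 2.5714 bits/symbol


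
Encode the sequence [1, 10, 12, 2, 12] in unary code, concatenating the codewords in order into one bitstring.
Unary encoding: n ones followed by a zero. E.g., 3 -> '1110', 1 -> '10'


Encode each number as n ones followed by a terminating 0:
  1 -> 10 (2 bits)
  10 -> 11111111110 (11 bits)
  12 -> 1111111111110 (13 bits)
  2 -> 110 (3 bits)
  12 -> 1111111111110 (13 bits)
Total length = 2 + 11 + 13 + 3 + 13 = 42 bits.

Unary([1, 10, 12, 2, 12]) = 101111111111011111111111101101111111111110 (42 bits)


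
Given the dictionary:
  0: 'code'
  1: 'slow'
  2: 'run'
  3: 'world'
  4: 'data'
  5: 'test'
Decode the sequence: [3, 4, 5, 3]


Look up each index in the dictionary:
  3 -> 'world'
  4 -> 'data'
  5 -> 'test'
  3 -> 'world'

Decoded: "world data test world"


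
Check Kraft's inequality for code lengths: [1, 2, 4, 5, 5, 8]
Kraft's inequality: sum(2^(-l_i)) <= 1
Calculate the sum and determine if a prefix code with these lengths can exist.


Sum = 2^(-1) + 2^(-2) + 2^(-4) + 2^(-5) + 2^(-5) + 2^(-8)
    = 0.5 + 0.25 + 0.0625 + 0.03125 + 0.03125 + 0.00390625
    = 225/256 = 0.87890625
Since 0.87890625 <= 1, Kraft's inequality IS satisfied.
A prefix code with these lengths CAN exist.

Kraft sum = 0.87890625. Satisfied.


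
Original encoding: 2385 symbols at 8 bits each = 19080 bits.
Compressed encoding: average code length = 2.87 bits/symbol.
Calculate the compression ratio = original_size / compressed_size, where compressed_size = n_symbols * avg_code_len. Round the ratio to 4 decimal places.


original_size = n_symbols * orig_bits = 2385 * 8 = 19080 bits
compressed_size = n_symbols * avg_code_len = 2385 * 2.87 = 6844.95 bits
ratio = original_size / compressed_size = 19080 / 6844.95 = 2.7875

Compression ratio = 2.7875


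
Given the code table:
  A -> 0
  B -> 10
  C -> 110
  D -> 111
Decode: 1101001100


Decoding:
110 -> C
10 -> B
0 -> A
110 -> C
0 -> A


Result: CBACA


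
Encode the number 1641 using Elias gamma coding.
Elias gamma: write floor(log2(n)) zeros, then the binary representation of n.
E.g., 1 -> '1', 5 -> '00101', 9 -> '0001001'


num_bits = floor(log2(1641)) + 1 = 11
leading_zeros = num_bits - 1 = 10
binary(1641) = 11001101001

Elias gamma(1641) = '0000000000' + '11001101001' = 000000000011001101001 (21 bits)


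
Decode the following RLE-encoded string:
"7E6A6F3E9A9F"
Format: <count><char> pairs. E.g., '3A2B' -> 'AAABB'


Expanding each <count><char> pair:
  7E -> 'EEEEEEE'
  6A -> 'AAAAAA'
  6F -> 'FFFFFF'
  3E -> 'EEE'
  9A -> 'AAAAAAAAA'
  9F -> 'FFFFFFFFF'

Decoded = EEEEEEEAAAAAAFFFFFFEEEAAAAAAAAAFFFFFFFFF


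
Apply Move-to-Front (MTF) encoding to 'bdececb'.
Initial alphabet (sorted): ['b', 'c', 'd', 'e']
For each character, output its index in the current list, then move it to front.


MTF encoding:
'b': index 0 in ['b', 'c', 'd', 'e'] -> ['b', 'c', 'd', 'e']
'd': index 2 in ['b', 'c', 'd', 'e'] -> ['d', 'b', 'c', 'e']
'e': index 3 in ['d', 'b', 'c', 'e'] -> ['e', 'd', 'b', 'c']
'c': index 3 in ['e', 'd', 'b', 'c'] -> ['c', 'e', 'd', 'b']
'e': index 1 in ['c', 'e', 'd', 'b'] -> ['e', 'c', 'd', 'b']
'c': index 1 in ['e', 'c', 'd', 'b'] -> ['c', 'e', 'd', 'b']
'b': index 3 in ['c', 'e', 'd', 'b'] -> ['b', 'c', 'e', 'd']


Output: [0, 2, 3, 3, 1, 1, 3]


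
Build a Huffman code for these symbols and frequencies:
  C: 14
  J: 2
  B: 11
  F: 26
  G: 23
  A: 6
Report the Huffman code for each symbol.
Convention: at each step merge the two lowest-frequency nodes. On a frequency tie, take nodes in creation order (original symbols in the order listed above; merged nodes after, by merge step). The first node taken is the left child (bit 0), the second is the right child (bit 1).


Huffman tree construction:
Step 1: Merge J(2) + A(6) = 8
Step 2: Merge (J+A)(8) + B(11) = 19
Step 3: Merge C(14) + ((J+A)+B)(19) = 33
Step 4: Merge G(23) + F(26) = 49
Step 5: Merge (C+((J+A)+B))(33) + (G+F)(49) = 82
Read each symbol's code off the tree from the root (left child = 0, right child = 1).

Codes:
  C: 00 (length 2)
  J: 0100 (length 4)
  B: 011 (length 3)
  F: 11 (length 2)
  G: 10 (length 2)
  A: 0101 (length 4)
Average code length: 191/82 = 2.3293 bits/symbol


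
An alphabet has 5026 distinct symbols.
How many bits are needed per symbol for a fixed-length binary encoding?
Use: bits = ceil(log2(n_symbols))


log2(5026) = 12.2952
Bracket: 2^12 = 4096 < 5026 <= 2^13 = 8192
So ceil(log2(5026)) = 13

bits = ceil(log2(5026)) = ceil(12.2952) = 13 bits


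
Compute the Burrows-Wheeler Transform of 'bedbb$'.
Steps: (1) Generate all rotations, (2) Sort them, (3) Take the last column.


Rotations (sorted):
  0: $bedbb -> last char: b
  1: b$bedb -> last char: b
  2: bb$bed -> last char: d
  3: bedbb$ -> last char: $
  4: dbb$be -> last char: e
  5: edbb$b -> last char: b


BWT = bbd$eb


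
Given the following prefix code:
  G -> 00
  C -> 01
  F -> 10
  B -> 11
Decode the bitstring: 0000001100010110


Decoding step by step:
Bits 00 -> G
Bits 00 -> G
Bits 00 -> G
Bits 11 -> B
Bits 00 -> G
Bits 01 -> C
Bits 01 -> C
Bits 10 -> F


Decoded message: GGGBGCCF


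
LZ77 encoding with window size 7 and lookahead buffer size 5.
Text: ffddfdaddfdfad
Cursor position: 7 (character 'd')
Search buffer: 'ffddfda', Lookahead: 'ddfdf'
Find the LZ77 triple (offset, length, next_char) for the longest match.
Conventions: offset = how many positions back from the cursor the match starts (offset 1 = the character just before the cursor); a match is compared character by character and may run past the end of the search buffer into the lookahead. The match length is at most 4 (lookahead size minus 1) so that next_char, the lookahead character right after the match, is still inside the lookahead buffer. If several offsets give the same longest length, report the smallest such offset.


Try each offset into the search buffer:
  offset=1 (pos 6, char 'a'): match length 0
  offset=2 (pos 5, char 'd'): match length 1
  offset=3 (pos 4, char 'f'): match length 0
  offset=4 (pos 3, char 'd'): match length 1
  offset=5 (pos 2, char 'd'): match length 4
  offset=6 (pos 1, char 'f'): match length 0
  offset=7 (pos 0, char 'f'): match length 0
Longest match has length 4 at offset 5.
next_char = character at position 7 + 4 = 11 -> 'f'

Best match: offset=5, length=4 (matching 'ddfd' starting at position 2)
LZ77 triple: (5, 4, 'f')


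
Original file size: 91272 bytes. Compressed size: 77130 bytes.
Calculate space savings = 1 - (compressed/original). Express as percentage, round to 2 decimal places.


ratio = compressed/original = 77130/91272 = 0.845057
savings = 1 - ratio = 1 - 0.845057 = 0.154943
as a percentage: 0.154943 * 100 = 15.49%

Space savings = 1 - 77130/91272 = 15.49%


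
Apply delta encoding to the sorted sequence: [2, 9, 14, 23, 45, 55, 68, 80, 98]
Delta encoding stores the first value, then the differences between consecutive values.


First value: 2
Deltas:
  9 - 2 = 7
  14 - 9 = 5
  23 - 14 = 9
  45 - 23 = 22
  55 - 45 = 10
  68 - 55 = 13
  80 - 68 = 12
  98 - 80 = 18


Delta encoded: [2, 7, 5, 9, 22, 10, 13, 12, 18]


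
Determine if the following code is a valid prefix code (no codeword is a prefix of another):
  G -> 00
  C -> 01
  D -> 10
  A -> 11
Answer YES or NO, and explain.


Checking each pair (does one codeword prefix another?):
  G='00' vs C='01': no prefix
  G='00' vs D='10': no prefix
  G='00' vs A='11': no prefix
  C='01' vs G='00': no prefix
  C='01' vs D='10': no prefix
  C='01' vs A='11': no prefix
  D='10' vs G='00': no prefix
  D='10' vs C='01': no prefix
  D='10' vs A='11': no prefix
  A='11' vs G='00': no prefix
  A='11' vs C='01': no prefix
  A='11' vs D='10': no prefix
No violation found over all pairs.

YES -- this is a valid prefix code. No codeword is a prefix of any other codeword.


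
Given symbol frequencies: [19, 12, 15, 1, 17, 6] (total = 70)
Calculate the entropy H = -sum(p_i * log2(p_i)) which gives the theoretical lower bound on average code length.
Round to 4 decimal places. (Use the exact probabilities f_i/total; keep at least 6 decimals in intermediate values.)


Per-symbol terms -p_i * log2(p_i) with p_i = f_i/70:
  p = 19/70 = 0.271429: log2(p) = -1.881356, -p*log2(p) = 0.510654
  p = 12/70 = 0.171429: log2(p) = -2.544321, -p*log2(p) = 0.436169
  p = 15/70 = 0.214286: log2(p) = -2.222392, -p*log2(p) = 0.476227
  p = 1/70 = 0.014286: log2(p) = -6.129283, -p*log2(p) = 0.087561
  p = 17/70 = 0.242857: log2(p) = -2.041820, -p*log2(p) = 0.495871
  p = 6/70 = 0.085714: log2(p) = -3.544321, -p*log2(p) = 0.303799
H = 0.510654 + 0.436169 + 0.476227 + 0.087561 + 0.495871 + 0.303799 = 2.310281

H = 2.3103 bits/symbol


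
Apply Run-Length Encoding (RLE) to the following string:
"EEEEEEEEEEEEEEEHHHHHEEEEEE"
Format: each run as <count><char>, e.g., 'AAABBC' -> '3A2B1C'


Scanning runs left to right:
  i=0: run of 'E' x 15 -> '15E'
  i=15: run of 'H' x 5 -> '5H'
  i=20: run of 'E' x 6 -> '6E'

RLE = 15E5H6E


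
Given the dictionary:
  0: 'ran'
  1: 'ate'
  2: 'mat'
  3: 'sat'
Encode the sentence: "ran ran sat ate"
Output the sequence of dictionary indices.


Look up each word in the dictionary:
  'ran' -> 0
  'ran' -> 0
  'sat' -> 3
  'ate' -> 1

Encoded: [0, 0, 3, 1]


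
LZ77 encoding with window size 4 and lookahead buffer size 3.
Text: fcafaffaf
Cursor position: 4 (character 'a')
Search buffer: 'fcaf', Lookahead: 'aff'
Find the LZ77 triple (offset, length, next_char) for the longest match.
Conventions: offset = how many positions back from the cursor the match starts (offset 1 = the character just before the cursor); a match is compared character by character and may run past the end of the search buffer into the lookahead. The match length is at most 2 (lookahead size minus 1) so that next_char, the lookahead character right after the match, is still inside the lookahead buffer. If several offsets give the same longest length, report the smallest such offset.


Try each offset into the search buffer:
  offset=1 (pos 3, char 'f'): match length 0
  offset=2 (pos 2, char 'a'): match length 2
  offset=3 (pos 1, char 'c'): match length 0
  offset=4 (pos 0, char 'f'): match length 0
Longest match has length 2 at offset 2.
next_char = character at position 4 + 2 = 6 -> 'f'

Best match: offset=2, length=2 (matching 'af' starting at position 2)
LZ77 triple: (2, 2, 'f')


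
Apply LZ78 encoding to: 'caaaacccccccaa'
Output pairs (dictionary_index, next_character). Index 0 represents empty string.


LZ78 encoding steps:
Dictionary: {0: ''}
Step 1: w='' (idx 0), next='c' -> output (0, 'c'), add 'c' as idx 1
Step 2: w='' (idx 0), next='a' -> output (0, 'a'), add 'a' as idx 2
Step 3: w='a' (idx 2), next='a' -> output (2, 'a'), add 'aa' as idx 3
Step 4: w='a' (idx 2), next='c' -> output (2, 'c'), add 'ac' as idx 4
Step 5: w='c' (idx 1), next='c' -> output (1, 'c'), add 'cc' as idx 5
Step 6: w='cc' (idx 5), next='c' -> output (5, 'c'), add 'ccc' as idx 6
Step 7: w='c' (idx 1), next='a' -> output (1, 'a'), add 'ca' as idx 7
Step 8: w='a' (idx 2), end of input -> output (2, '')


Encoded: [(0, 'c'), (0, 'a'), (2, 'a'), (2, 'c'), (1, 'c'), (5, 'c'), (1, 'a'), (2, '')]


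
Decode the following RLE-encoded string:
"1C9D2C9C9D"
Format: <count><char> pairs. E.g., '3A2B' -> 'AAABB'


Expanding each <count><char> pair:
  1C -> 'C'
  9D -> 'DDDDDDDDD'
  2C -> 'CC'
  9C -> 'CCCCCCCCC'
  9D -> 'DDDDDDDDD'

Decoded = CDDDDDDDDDCCCCCCCCCCCDDDDDDDDD


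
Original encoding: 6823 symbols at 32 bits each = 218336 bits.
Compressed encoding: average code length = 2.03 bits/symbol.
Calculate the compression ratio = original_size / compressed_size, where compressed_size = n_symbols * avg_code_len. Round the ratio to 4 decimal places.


original_size = n_symbols * orig_bits = 6823 * 32 = 218336 bits
compressed_size = n_symbols * avg_code_len = 6823 * 2.03 = 13850.69 bits
ratio = original_size / compressed_size = 218336 / 13850.69 = 15.7635

Compression ratio = 15.7635


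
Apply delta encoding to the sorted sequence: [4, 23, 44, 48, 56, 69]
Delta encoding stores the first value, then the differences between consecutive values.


First value: 4
Deltas:
  23 - 4 = 19
  44 - 23 = 21
  48 - 44 = 4
  56 - 48 = 8
  69 - 56 = 13


Delta encoded: [4, 19, 21, 4, 8, 13]


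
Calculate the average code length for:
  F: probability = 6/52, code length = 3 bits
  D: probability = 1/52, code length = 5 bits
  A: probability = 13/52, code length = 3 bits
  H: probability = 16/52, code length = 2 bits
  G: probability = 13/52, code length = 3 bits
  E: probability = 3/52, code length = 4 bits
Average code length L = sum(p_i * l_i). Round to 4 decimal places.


Weighted contributions p_i * l_i:
  F: (6/52) * 3 = 18/52
  D: (1/52) * 5 = 5/52
  A: (13/52) * 3 = 39/52
  H: (16/52) * 2 = 32/52
  G: (13/52) * 3 = 39/52
  E: (3/52) * 4 = 12/52
Sum = (18 + 5 + 39 + 32 + 39 + 12)/52 = 145/52

L = 145/52 = 2.7885 bits/symbol


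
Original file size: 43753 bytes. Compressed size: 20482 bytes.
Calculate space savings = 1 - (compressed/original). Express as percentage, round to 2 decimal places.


ratio = compressed/original = 20482/43753 = 0.468128
savings = 1 - ratio = 1 - 0.468128 = 0.531872
as a percentage: 0.531872 * 100 = 53.19%

Space savings = 1 - 20482/43753 = 53.19%


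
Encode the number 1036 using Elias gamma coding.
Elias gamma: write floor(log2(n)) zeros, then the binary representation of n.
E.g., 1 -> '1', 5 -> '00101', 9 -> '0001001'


num_bits = floor(log2(1036)) + 1 = 11
leading_zeros = num_bits - 1 = 10
binary(1036) = 10000001100

Elias gamma(1036) = '0000000000' + '10000001100' = 000000000010000001100 (21 bits)


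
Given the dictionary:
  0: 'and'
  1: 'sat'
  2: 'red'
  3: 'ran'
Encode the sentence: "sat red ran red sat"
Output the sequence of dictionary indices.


Look up each word in the dictionary:
  'sat' -> 1
  'red' -> 2
  'ran' -> 3
  'red' -> 2
  'sat' -> 1

Encoded: [1, 2, 3, 2, 1]


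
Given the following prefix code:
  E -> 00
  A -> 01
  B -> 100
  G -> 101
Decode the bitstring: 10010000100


Decoding step by step:
Bits 100 -> B
Bits 100 -> B
Bits 00 -> E
Bits 100 -> B


Decoded message: BBEB


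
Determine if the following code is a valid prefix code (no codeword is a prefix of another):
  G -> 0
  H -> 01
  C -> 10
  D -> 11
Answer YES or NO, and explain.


Checking each pair (does one codeword prefix another?):
  G='0' vs H='01': prefix -- VIOLATION

NO -- this is NOT a valid prefix code. G (0) is a prefix of H (01).


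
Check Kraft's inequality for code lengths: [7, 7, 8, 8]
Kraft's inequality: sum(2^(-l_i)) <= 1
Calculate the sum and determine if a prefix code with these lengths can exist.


Sum = 2^(-7) + 2^(-7) + 2^(-8) + 2^(-8)
    = 0.0078125 + 0.0078125 + 0.00390625 + 0.00390625
    = 6/256 = 0.0234375
Since 0.0234375 <= 1, Kraft's inequality IS satisfied.
A prefix code with these lengths CAN exist.

Kraft sum = 0.0234375. Satisfied.


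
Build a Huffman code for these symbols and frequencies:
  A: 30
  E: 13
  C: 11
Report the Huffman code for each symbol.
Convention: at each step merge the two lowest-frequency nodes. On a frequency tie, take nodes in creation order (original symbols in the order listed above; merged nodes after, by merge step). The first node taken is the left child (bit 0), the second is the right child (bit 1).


Huffman tree construction:
Step 1: Merge C(11) + E(13) = 24
Step 2: Merge (C+E)(24) + A(30) = 54
Read each symbol's code off the tree from the root (left child = 0, right child = 1).

Codes:
  A: 1 (length 1)
  E: 01 (length 2)
  C: 00 (length 2)
Average code length: 78/54 = 1.4444 bits/symbol


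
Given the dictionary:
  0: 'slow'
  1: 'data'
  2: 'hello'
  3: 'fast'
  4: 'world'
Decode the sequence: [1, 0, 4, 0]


Look up each index in the dictionary:
  1 -> 'data'
  0 -> 'slow'
  4 -> 'world'
  0 -> 'slow'

Decoded: "data slow world slow"


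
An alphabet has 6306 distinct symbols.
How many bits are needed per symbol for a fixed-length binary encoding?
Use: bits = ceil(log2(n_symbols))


log2(6306) = 12.6225
Bracket: 2^12 = 4096 < 6306 <= 2^13 = 8192
So ceil(log2(6306)) = 13

bits = ceil(log2(6306)) = ceil(12.6225) = 13 bits


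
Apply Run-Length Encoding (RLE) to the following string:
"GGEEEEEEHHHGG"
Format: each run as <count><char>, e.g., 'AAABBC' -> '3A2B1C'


Scanning runs left to right:
  i=0: run of 'G' x 2 -> '2G'
  i=2: run of 'E' x 6 -> '6E'
  i=8: run of 'H' x 3 -> '3H'
  i=11: run of 'G' x 2 -> '2G'

RLE = 2G6E3H2G


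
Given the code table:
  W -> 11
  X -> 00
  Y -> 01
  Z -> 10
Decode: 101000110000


Decoding:
10 -> Z
10 -> Z
00 -> X
11 -> W
00 -> X
00 -> X


Result: ZZXWXX


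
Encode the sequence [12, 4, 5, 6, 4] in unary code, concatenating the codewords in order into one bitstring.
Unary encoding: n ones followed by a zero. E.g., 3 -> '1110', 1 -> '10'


Encode each number as n ones followed by a terminating 0:
  12 -> 1111111111110 (13 bits)
  4 -> 11110 (5 bits)
  5 -> 111110 (6 bits)
  6 -> 1111110 (7 bits)
  4 -> 11110 (5 bits)
Total length = 13 + 5 + 6 + 7 + 5 = 36 bits.

Unary([12, 4, 5, 6, 4]) = 111111111111011110111110111111011110 (36 bits)


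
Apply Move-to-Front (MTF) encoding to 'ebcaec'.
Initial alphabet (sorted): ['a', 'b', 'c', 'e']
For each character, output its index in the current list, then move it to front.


MTF encoding:
'e': index 3 in ['a', 'b', 'c', 'e'] -> ['e', 'a', 'b', 'c']
'b': index 2 in ['e', 'a', 'b', 'c'] -> ['b', 'e', 'a', 'c']
'c': index 3 in ['b', 'e', 'a', 'c'] -> ['c', 'b', 'e', 'a']
'a': index 3 in ['c', 'b', 'e', 'a'] -> ['a', 'c', 'b', 'e']
'e': index 3 in ['a', 'c', 'b', 'e'] -> ['e', 'a', 'c', 'b']
'c': index 2 in ['e', 'a', 'c', 'b'] -> ['c', 'e', 'a', 'b']


Output: [3, 2, 3, 3, 3, 2]


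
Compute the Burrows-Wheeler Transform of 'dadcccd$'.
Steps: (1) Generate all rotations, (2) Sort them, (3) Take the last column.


Rotations (sorted):
  0: $dadcccd -> last char: d
  1: adcccd$d -> last char: d
  2: cccd$dad -> last char: d
  3: ccd$dadc -> last char: c
  4: cd$dadcc -> last char: c
  5: d$dadccc -> last char: c
  6: dadcccd$ -> last char: $
  7: dcccd$da -> last char: a


BWT = dddccc$a


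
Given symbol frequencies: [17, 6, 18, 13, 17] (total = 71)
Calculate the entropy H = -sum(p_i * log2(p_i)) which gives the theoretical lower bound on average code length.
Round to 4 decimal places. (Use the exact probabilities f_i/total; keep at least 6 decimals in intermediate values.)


Per-symbol terms -p_i * log2(p_i) with p_i = f_i/71:
  p = 17/71 = 0.239437: log2(p) = -2.062284, -p*log2(p) = 0.493786
  p = 6/71 = 0.084507: log2(p) = -3.564785, -p*log2(p) = 0.301249
  p = 18/71 = 0.253521: log2(p) = -1.979822, -p*log2(p) = 0.501927
  p = 13/71 = 0.183099: log2(p) = -2.449307, -p*log2(p) = 0.448465
  p = 17/71 = 0.239437: log2(p) = -2.062284, -p*log2(p) = 0.493786
H = 0.493786 + 0.301249 + 0.501927 + 0.448465 + 0.493786 = 2.239213

H = 2.2392 bits/symbol


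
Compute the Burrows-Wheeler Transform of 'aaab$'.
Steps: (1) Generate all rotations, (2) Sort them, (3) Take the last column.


Rotations (sorted):
  0: $aaab -> last char: b
  1: aaab$ -> last char: $
  2: aab$a -> last char: a
  3: ab$aa -> last char: a
  4: b$aaa -> last char: a


BWT = b$aaa


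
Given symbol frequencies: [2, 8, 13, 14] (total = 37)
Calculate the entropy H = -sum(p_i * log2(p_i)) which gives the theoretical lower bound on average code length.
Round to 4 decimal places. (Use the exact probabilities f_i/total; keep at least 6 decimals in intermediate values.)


Per-symbol terms -p_i * log2(p_i) with p_i = f_i/37:
  p = 2/37 = 0.054054: log2(p) = -4.209453, -p*log2(p) = 0.227538
  p = 8/37 = 0.216216: log2(p) = -2.209453, -p*log2(p) = 0.477720
  p = 13/37 = 0.351351: log2(p) = -1.509014, -p*log2(p) = 0.530194
  p = 14/37 = 0.378378: log2(p) = -1.402098, -p*log2(p) = 0.530524
H = 0.227538 + 0.477720 + 0.530194 + 0.530524 = 1.765976

H = 1.766 bits/symbol


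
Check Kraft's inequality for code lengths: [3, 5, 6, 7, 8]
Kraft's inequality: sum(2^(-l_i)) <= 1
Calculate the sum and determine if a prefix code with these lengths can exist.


Sum = 2^(-3) + 2^(-5) + 2^(-6) + 2^(-7) + 2^(-8)
    = 0.125 + 0.03125 + 0.015625 + 0.0078125 + 0.00390625
    = 47/256 = 0.18359375
Since 0.18359375 <= 1, Kraft's inequality IS satisfied.
A prefix code with these lengths CAN exist.

Kraft sum = 0.18359375. Satisfied.


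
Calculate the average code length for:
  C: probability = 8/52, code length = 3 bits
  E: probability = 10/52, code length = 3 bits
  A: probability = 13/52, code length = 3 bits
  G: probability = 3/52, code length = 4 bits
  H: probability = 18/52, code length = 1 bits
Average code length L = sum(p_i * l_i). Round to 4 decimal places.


Weighted contributions p_i * l_i:
  C: (8/52) * 3 = 24/52
  E: (10/52) * 3 = 30/52
  A: (13/52) * 3 = 39/52
  G: (3/52) * 4 = 12/52
  H: (18/52) * 1 = 18/52
Sum = (24 + 30 + 39 + 12 + 18)/52 = 123/52

L = 123/52 = 2.3654 bits/symbol


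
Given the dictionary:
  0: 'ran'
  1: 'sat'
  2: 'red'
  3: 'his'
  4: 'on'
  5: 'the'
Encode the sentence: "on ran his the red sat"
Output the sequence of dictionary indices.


Look up each word in the dictionary:
  'on' -> 4
  'ran' -> 0
  'his' -> 3
  'the' -> 5
  'red' -> 2
  'sat' -> 1

Encoded: [4, 0, 3, 5, 2, 1]


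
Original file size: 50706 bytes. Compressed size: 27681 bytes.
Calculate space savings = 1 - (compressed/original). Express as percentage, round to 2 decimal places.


ratio = compressed/original = 27681/50706 = 0.545912
savings = 1 - ratio = 1 - 0.545912 = 0.454088
as a percentage: 0.454088 * 100 = 45.41%

Space savings = 1 - 27681/50706 = 45.41%


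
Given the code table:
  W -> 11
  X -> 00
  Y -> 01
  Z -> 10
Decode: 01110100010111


Decoding:
01 -> Y
11 -> W
01 -> Y
00 -> X
01 -> Y
01 -> Y
11 -> W


Result: YWYXYYW


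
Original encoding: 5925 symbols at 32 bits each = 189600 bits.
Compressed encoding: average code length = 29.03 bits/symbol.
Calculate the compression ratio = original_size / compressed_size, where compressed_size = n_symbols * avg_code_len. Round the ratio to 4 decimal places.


original_size = n_symbols * orig_bits = 5925 * 32 = 189600 bits
compressed_size = n_symbols * avg_code_len = 5925 * 29.03 = 172002.75 bits
ratio = original_size / compressed_size = 189600 / 172002.75 = 1.1023

Compression ratio = 1.1023


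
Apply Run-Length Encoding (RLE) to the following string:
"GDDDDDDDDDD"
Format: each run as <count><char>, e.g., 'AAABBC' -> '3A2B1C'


Scanning runs left to right:
  i=0: run of 'G' x 1 -> '1G'
  i=1: run of 'D' x 10 -> '10D'

RLE = 1G10D


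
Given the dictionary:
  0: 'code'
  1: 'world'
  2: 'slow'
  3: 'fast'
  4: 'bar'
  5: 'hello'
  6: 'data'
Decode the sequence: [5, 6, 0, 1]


Look up each index in the dictionary:
  5 -> 'hello'
  6 -> 'data'
  0 -> 'code'
  1 -> 'world'

Decoded: "hello data code world"


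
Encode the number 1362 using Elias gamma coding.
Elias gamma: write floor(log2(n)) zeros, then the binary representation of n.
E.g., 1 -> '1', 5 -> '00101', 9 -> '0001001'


num_bits = floor(log2(1362)) + 1 = 11
leading_zeros = num_bits - 1 = 10
binary(1362) = 10101010010

Elias gamma(1362) = '0000000000' + '10101010010' = 000000000010101010010 (21 bits)


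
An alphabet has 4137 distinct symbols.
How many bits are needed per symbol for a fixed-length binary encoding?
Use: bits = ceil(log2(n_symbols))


log2(4137) = 12.0144
Bracket: 2^12 = 4096 < 4137 <= 2^13 = 8192
So ceil(log2(4137)) = 13

bits = ceil(log2(4137)) = ceil(12.0144) = 13 bits


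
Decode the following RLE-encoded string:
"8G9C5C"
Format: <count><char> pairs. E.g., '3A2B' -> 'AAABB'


Expanding each <count><char> pair:
  8G -> 'GGGGGGGG'
  9C -> 'CCCCCCCCC'
  5C -> 'CCCCC'

Decoded = GGGGGGGGCCCCCCCCCCCCCC


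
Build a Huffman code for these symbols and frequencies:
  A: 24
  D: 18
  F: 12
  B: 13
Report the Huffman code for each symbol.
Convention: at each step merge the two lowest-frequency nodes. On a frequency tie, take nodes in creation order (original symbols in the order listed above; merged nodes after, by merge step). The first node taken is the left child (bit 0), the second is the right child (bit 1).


Huffman tree construction:
Step 1: Merge F(12) + B(13) = 25
Step 2: Merge D(18) + A(24) = 42
Step 3: Merge (F+B)(25) + (D+A)(42) = 67
Read each symbol's code off the tree from the root (left child = 0, right child = 1).

Codes:
  A: 11 (length 2)
  D: 10 (length 2)
  F: 00 (length 2)
  B: 01 (length 2)
Average code length: 134/67 = 2.0000 bits/symbol


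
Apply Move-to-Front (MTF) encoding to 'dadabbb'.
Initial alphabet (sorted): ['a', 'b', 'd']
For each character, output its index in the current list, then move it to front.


MTF encoding:
'd': index 2 in ['a', 'b', 'd'] -> ['d', 'a', 'b']
'a': index 1 in ['d', 'a', 'b'] -> ['a', 'd', 'b']
'd': index 1 in ['a', 'd', 'b'] -> ['d', 'a', 'b']
'a': index 1 in ['d', 'a', 'b'] -> ['a', 'd', 'b']
'b': index 2 in ['a', 'd', 'b'] -> ['b', 'a', 'd']
'b': index 0 in ['b', 'a', 'd'] -> ['b', 'a', 'd']
'b': index 0 in ['b', 'a', 'd'] -> ['b', 'a', 'd']


Output: [2, 1, 1, 1, 2, 0, 0]


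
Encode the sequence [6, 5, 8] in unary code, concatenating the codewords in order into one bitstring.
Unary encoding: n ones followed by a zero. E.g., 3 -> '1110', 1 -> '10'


Encode each number as n ones followed by a terminating 0:
  6 -> 1111110 (7 bits)
  5 -> 111110 (6 bits)
  8 -> 111111110 (9 bits)
Total length = 7 + 6 + 9 = 22 bits.

Unary([6, 5, 8]) = 1111110111110111111110 (22 bits)


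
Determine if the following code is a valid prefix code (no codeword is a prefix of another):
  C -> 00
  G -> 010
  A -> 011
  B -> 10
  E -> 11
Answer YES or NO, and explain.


Checking each pair (does one codeword prefix another?):
  C='00' vs G='010': no prefix
  C='00' vs A='011': no prefix
  C='00' vs B='10': no prefix
  C='00' vs E='11': no prefix
  G='010' vs C='00': no prefix
  G='010' vs A='011': no prefix
  G='010' vs B='10': no prefix
  G='010' vs E='11': no prefix
  A='011' vs C='00': no prefix
  A='011' vs G='010': no prefix
  A='011' vs B='10': no prefix
  A='011' vs E='11': no prefix
  B='10' vs C='00': no prefix
  B='10' vs G='010': no prefix
  B='10' vs A='011': no prefix
  B='10' vs E='11': no prefix
  E='11' vs C='00': no prefix
  E='11' vs G='010': no prefix
  E='11' vs A='011': no prefix
  E='11' vs B='10': no prefix
No violation found over all pairs.

YES -- this is a valid prefix code. No codeword is a prefix of any other codeword.


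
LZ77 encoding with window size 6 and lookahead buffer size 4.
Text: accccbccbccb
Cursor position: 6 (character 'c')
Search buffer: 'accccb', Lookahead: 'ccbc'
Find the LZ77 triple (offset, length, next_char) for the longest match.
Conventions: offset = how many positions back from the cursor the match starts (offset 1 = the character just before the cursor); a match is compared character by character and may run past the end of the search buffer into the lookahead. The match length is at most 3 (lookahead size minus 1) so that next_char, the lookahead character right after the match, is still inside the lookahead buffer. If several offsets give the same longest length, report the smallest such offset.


Try each offset into the search buffer:
  offset=1 (pos 5, char 'b'): match length 0
  offset=2 (pos 4, char 'c'): match length 1
  offset=3 (pos 3, char 'c'): match length 3
  offset=4 (pos 2, char 'c'): match length 2
  offset=5 (pos 1, char 'c'): match length 2
  offset=6 (pos 0, char 'a'): match length 0
Longest match has length 3 at offset 3.
next_char = character at position 6 + 3 = 9 -> 'c'

Best match: offset=3, length=3 (matching 'ccb' starting at position 3)
LZ77 triple: (3, 3, 'c')


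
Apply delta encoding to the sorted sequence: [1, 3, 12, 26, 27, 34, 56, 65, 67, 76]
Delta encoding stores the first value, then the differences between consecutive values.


First value: 1
Deltas:
  3 - 1 = 2
  12 - 3 = 9
  26 - 12 = 14
  27 - 26 = 1
  34 - 27 = 7
  56 - 34 = 22
  65 - 56 = 9
  67 - 65 = 2
  76 - 67 = 9


Delta encoded: [1, 2, 9, 14, 1, 7, 22, 9, 2, 9]
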